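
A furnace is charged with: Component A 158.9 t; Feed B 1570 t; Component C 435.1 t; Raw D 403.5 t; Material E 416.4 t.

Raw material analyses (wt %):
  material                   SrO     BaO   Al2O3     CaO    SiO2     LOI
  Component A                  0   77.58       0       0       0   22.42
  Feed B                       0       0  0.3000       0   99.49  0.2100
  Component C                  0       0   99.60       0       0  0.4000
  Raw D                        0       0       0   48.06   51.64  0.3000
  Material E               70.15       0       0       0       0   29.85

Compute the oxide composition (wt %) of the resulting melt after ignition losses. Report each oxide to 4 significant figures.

Glass mass = 2818 t (batch 2984 − LOI 166.2).
Composition: SrO 10.37%, BaO 4.375%, Al2O3 15.55%, CaO 6.882%, SiO2 62.83%

The intermediate values are printed, rounded to four significant digits, when written out. Every computation maintains full precision at all times. Each reported number is rounded once only; derived quantities (the totals, net glass mass, five oxide percentages, yield, ignition loss) are rebuilt from the weighed amounts for 2818 t of glass at full float precision exactly as shown in either problem or answer.
Per-oxide mass from batch:
  SrO: 416.4·0.7015 = 292.1 t
  BaO: 158.9·0.7758 = 123.3 t
  Al2O3: 1570·0.003000 + 435.1·0.9960 = 438.1 t
  CaO: 403.5·0.4806 = 193.9 t
  SiO2: 1570·0.9949 + 403.5·0.5164 = 1770 t
LOI: 158.9·0.2242 + 1570·0.002100 + 435.1·0.004000 + 403.5·0.003000 + 416.4·0.2985 = 166.2 t
Glass = total batch minus LOI = 2984 − 166.2 = 2818 t (matching Σ of the oxides)
oxide / glass × 100 gives the wt %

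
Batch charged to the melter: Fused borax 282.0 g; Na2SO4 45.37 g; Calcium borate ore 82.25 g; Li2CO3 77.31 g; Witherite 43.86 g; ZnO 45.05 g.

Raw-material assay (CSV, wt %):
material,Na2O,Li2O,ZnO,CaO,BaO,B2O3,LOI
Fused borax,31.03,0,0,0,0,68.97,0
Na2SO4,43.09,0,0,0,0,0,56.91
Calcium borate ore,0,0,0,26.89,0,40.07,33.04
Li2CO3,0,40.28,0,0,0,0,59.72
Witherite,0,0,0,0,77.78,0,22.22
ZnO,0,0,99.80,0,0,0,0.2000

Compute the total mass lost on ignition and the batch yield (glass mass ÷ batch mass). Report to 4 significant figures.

Working values are displayed (rounded to 4 significant figures) as written — each numeric step holds full float precision through the solve; every reported number is rounded once only; the derived quantities (the six compositions, LOI, glass mass, the yield, totals) are carried from the weighed amounts on 466.8 g of glass in full precision exactly as shown in question or answer.
Material-by-material LOI:
  Fused borax: 282.0 × 0 = 0 g
  Na2SO4: 45.37 × 0.5691 = 25.82 g
  Calcium borate ore: 82.25 × 0.3304 = 27.18 g
  Li2CO3: 77.31 × 0.5972 = 46.17 g
  Witherite: 43.86 × 0.2222 = 9.746 g
  ZnO: 45.05 × 0.002000 = 0.09010 g
Total LOI = 109.0 g
Glass = batch − LOI = 575.8 − 109.0 = 466.8 g

LOI loss = 109.0 g; glass = 466.8 g; yield = 81.07%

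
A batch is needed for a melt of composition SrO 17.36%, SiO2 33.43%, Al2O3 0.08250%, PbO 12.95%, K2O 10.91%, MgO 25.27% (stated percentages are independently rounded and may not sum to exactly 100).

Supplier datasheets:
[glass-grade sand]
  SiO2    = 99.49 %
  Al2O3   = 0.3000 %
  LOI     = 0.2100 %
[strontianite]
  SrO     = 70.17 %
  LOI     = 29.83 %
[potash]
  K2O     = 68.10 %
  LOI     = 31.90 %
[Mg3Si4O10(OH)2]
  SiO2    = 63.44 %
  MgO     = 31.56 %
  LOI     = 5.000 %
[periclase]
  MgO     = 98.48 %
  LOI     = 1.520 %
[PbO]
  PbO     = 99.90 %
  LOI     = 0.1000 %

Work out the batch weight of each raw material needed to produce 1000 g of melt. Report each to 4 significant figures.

Batch per 1000 g melt:
  glass-grade sand: 275.0 g
  strontianite: 247.4 g
  potash: 160.2 g
  Mg3Si4O10(OH)2: 95.68 g
  periclase: 225.9 g
  PbO: 129.6 g
Total batch = 1134 g; LOI loss = 133.8 g; yield = 88.20%

Mid-chain values appear with 4-significant-digit rounding between the steps — every computation runs at full float precision all the way through; each reported figure takes a single rounding — derived quantities are re-derived at full float precision (totals, yield, LOI, the six compositions, glass mass) starting from the weights at 1000 g of glass as quoted within problem or answer.
Oxide mass targets, per 1000 g melt:
  SrO: 17.36% × 1000 = 173.6 g
  SiO2: 33.43% × 1000 = 334.3 g
  Al2O3: 0.08250% × 1000 = 0.8250 g
  PbO: 12.95% × 1000 = 129.5 g
  K2O: 10.91% × 1000 = 109.1 g
  MgO: 25.27% × 1000 = 252.7 g
Sums-versus-targets review given the weights on record, per the basis as stated (every target is met by its sum up to rounding of the answer):
  SrO: 247.4·0.7017 = 173.6 g (target 173.6 g)
  SiO2: 275.0·0.9949 + 95.68·0.6344 = 334.3 g (target 334.3 g)
  Al2O3: 275.0·0.003000 = 0.8250 g (target 0.8250 g)
  PbO: 129.6·0.9990 = 129.5 g (target 129.5 g)
  K2O: 160.2·0.6810 = 109.1 g (target 109.1 g)
  MgO: 95.68·0.3156 + 225.9·0.9848 = 252.7 g (target 252.7 g)
The glass-mass cross-check: batch Σ − ignition loss = 1000 g (per-oxide target masses sum to 1000 g; stated basis 1000 g — deltas are rounding alone).
Batch total: Σ batch = 1134 g; the LOI term Σ batch·LOI equals 133.8 g; yield, glass over the total, = 88.20%.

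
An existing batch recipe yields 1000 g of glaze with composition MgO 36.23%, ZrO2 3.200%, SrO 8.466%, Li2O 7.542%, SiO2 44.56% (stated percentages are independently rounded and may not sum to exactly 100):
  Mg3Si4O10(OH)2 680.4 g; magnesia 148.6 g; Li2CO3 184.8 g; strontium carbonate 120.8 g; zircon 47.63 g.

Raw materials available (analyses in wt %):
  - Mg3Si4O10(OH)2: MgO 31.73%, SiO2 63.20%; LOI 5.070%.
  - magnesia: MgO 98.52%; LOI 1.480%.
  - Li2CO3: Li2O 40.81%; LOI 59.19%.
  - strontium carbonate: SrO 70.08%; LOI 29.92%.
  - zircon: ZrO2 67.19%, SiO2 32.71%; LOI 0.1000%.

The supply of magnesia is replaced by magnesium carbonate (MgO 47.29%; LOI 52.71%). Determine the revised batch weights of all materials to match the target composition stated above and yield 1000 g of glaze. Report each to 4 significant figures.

Revised batch per 1000 g glaze:
  Mg3Si4O10(OH)2: 680.4 g
  magnesium carbonate: 309.6 g
  Li2CO3: 184.8 g
  strontium carbonate: 120.8 g
  zircon: 47.63 g
Total batch = 1343 g; LOI loss = 343.3 g

The intermediate values are shown (rounded to 4 significant figures) on the page. All internal work keeps exact precision through the solve. Every reported number takes just one rounding; derived quantities are recomputed in exact precision (totals, net glass mass, LOI, five oxide percentages, the yield) starting from the weights per 1000 g of glass, as set out in the problem or answer text.
Oxide mass targets, per 1000 g glaze:
  MgO: 36.23% × 1000 = 362.3 g
  ZrO2: 3.200% × 1000 = 32.00 g
  SrO: 8.466% × 1000 = 84.66 g
  Li2O: 7.542% × 1000 = 75.42 g
  SiO2: 44.56% × 1000 = 445.6 g
A balance pass over the oxides, applying the batch weights above, under the basis named above (delivered sums recover each target exact up to rounding of places):
  MgO: 680.4·0.3173 + 309.6·0.4729 = 362.3 g (target 362.3 g)
  ZrO2: 47.63·0.6719 = 32.00 g (target 32.00 g)
  SrO: 120.8·0.7008 = 84.66 g (target 84.66 g)
  Li2O: 184.8·0.4081 = 75.42 g (target 75.42 g)
  SiO2: 680.4·0.6320 + 47.63·0.3271 = 445.6 g (target 445.6 g)
Glass mass check: whole batch net of LOI = 1000 g (the Σ of target masses is 1000 g; versus the stated basis of 1000 g — gaps are rounding artifacts).
Summing the batch: Σ batch = 1343 g; LOI removed, Σ of batch·LOI: 343.3 g; as yield: glass ÷ batch → 74.45%.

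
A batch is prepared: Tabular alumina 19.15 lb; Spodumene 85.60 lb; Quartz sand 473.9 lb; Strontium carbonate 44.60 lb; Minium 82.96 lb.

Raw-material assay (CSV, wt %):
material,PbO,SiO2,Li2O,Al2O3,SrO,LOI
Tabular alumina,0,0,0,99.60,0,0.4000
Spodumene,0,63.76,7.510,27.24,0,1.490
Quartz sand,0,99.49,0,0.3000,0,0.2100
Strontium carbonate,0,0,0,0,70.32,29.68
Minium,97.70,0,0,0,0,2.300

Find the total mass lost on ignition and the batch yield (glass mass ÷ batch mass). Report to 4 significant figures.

LOI loss = 17.49 lb; glass = 688.7 lb; yield = 97.52%

All arithmetic runs at exact precision through every step; the intermediate values are printed (rounded to 4 significant digits) between the steps — each reported result takes exactly one rounding — all derived quantities (glass mass, totals, LOI, five oxide percentages, the yield) are computed in full precision starting from the weights on 688.7 lb of glass, as quoted within problem or answer.
Loss on ignition, line by line:
  Tabular alumina: 19.15 × 0.004000 = 0.07660 lb
  Spodumene: 85.60 × 0.01490 = 1.275 lb
  Quartz sand: 473.9 × 0.002100 = 0.9952 lb
  Strontium carbonate: 44.60 × 0.2968 = 13.24 lb
  Minium: 82.96 × 0.02300 = 1.908 lb
Total LOI = 17.49 lb
Glass = batch − LOI = 706.2 − 17.49 = 688.7 lb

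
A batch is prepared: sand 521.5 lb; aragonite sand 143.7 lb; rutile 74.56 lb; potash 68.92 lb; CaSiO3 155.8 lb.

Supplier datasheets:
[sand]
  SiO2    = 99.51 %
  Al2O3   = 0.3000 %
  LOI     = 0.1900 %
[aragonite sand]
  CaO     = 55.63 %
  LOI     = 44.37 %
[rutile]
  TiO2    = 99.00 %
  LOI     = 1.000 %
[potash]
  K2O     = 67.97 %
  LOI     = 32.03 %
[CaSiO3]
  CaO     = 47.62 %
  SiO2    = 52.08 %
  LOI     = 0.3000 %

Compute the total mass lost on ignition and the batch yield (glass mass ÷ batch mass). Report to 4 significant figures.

All internal work holds full precision in every operation; mid-chain values are rounded to 4 significant figures wherever printed; exactly one rounding goes into each reported result. All derived quantities (totals, the yield, the five compositions, LOI, net glass mass) are rebuilt in full precision from the weighed amounts per 876.4 lb of glass, as set out in the problem or answer text.
Material-by-material LOI:
  sand: 521.5 × 0.001900 = 0.9909 lb
  aragonite sand: 143.7 × 0.4437 = 63.76 lb
  rutile: 74.56 × 0.01000 = 0.7456 lb
  potash: 68.92 × 0.3203 = 22.08 lb
  CaSiO3: 155.8 × 0.003000 = 0.4674 lb
Total LOI = 88.04 lb
Glass = batch − LOI = 964.5 − 88.04 = 876.4 lb

LOI loss = 88.04 lb; glass = 876.4 lb; yield = 90.87%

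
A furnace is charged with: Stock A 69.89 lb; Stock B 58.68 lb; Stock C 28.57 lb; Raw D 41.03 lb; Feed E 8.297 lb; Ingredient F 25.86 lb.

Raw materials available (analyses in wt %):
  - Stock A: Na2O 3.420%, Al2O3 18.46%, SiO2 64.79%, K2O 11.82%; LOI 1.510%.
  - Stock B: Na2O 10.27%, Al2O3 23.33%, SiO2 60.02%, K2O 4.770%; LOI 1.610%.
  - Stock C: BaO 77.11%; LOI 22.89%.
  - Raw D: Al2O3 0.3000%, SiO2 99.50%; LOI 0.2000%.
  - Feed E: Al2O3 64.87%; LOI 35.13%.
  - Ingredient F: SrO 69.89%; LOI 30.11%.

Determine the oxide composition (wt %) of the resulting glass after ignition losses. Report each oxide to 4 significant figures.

Glass mass = 213.0 lb (batch 232.3 − LOI 19.32).
Composition: Na2O 3.951%, BaO 10.34%, Al2O3 15.07%, SiO2 56.96%, K2O 5.192%, SrO 8.485%

Intermediates are displayed, with 4-significant-digit rounding, between the steps; all arithmetic keeps full precision at each step. Each reported result includes exactly one rounding — derived quantities, which include the totals, glass mass, six oxide percentages, ignition loss, yield, are rebuilt in full float precision, exactly as printed in question or answer, from the weighed amounts per 213.0 lb of glass.
Mass of each oxide from the mix:
  Na2O: 69.89·0.03420 + 58.68·0.1027 = 8.417 lb
  BaO: 28.57·0.7711 = 22.03 lb
  Al2O3: 69.89·0.1846 + 58.68·0.2333 + 41.03·0.003000 + 8.297·0.6487 = 32.10 lb
  SiO2: 69.89·0.6479 + 58.68·0.6002 + 41.03·0.9950 = 121.3 lb
  K2O: 69.89·0.1182 + 58.68·0.04770 = 11.06 lb
  SrO: 25.86·0.6989 = 18.07 lb
LOI: 69.89·0.01510 + 58.68·0.01610 + 28.57·0.2289 + 41.03·0.002000 + 8.297·0.3513 + 25.86·0.3011 = 19.32 lb
batch − LOI leaves glass = 232.3 − 19.32 = 213.0 lb (the oxide masses sum to this)
percent share: oxide ÷ glass, ×100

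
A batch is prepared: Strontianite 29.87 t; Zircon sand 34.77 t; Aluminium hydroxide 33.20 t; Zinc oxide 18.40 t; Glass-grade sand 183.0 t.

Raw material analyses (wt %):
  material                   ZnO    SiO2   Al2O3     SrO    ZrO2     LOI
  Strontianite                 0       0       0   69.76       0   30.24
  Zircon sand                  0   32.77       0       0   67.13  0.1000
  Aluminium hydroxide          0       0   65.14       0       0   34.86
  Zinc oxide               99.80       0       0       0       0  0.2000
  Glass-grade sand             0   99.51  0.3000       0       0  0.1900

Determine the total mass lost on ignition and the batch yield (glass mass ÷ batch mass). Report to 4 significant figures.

LOI loss = 21.03 t; glass = 278.2 t; yield = 92.97%

The whole derivation carries full float precision at all times. Intermediates appear rounded to 4 significant figures within the worked lines. Every reported value is rounded a single time — derived quantities are rebuilt at full precision (the five compositions, yield, the totals, LOI, glass mass) from the batch weights for 278.2 t of glass, as written in question or answer.
Per-material ignition loss:
  Strontianite: 29.87 × 0.3024 = 9.033 t
  Zircon sand: 34.77 × 0.001000 = 0.03477 t
  Aluminium hydroxide: 33.20 × 0.3486 = 11.57 t
  Zinc oxide: 18.40 × 0.002000 = 0.03680 t
  Glass-grade sand: 183.0 × 0.001900 = 0.3477 t
Total LOI = 21.03 t
Glass = batch − LOI = 299.2 − 21.03 = 278.2 t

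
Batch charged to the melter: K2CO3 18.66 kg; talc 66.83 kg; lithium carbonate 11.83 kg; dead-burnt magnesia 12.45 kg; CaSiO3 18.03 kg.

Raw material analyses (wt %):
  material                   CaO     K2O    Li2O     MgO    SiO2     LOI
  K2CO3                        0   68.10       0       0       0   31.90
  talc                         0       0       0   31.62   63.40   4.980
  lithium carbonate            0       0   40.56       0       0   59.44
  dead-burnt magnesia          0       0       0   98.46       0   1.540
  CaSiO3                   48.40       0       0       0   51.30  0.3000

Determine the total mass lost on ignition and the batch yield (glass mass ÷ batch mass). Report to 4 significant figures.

LOI loss = 16.56 kg; glass = 111.2 kg; yield = 87.04%

The whole derivation holds full float precision through every step. In-progress results are shown with 4-significant-digit rounding alongside each step. Exactly one rounding is applied to every reported number; all derived quantities are computed from the batch weights per 111.2 kg of glass in full float precision (net glass mass, five oxide percentages, LOI, yield, the totals), exactly as printed in problem or answer.
Loss on ignition, line by line:
  K2CO3: 18.66 × 0.3190 = 5.953 kg
  talc: 66.83 × 0.04980 = 3.328 kg
  lithium carbonate: 11.83 × 0.5944 = 7.032 kg
  dead-burnt magnesia: 12.45 × 0.01540 = 0.1917 kg
  CaSiO3: 18.03 × 0.003000 = 0.05409 kg
Total LOI = 16.56 kg
Glass = batch − LOI = 127.8 − 16.56 = 111.2 kg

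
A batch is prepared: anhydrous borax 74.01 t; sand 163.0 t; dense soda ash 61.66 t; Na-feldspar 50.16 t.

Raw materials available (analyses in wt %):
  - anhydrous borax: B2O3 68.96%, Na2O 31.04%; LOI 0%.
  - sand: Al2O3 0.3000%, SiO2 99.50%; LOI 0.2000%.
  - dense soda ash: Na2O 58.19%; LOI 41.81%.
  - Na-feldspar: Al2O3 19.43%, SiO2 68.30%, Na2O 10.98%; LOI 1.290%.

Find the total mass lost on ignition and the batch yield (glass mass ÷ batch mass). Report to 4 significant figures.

Exact precision is carried from first step to last. Working values appear rounded to 4 significant digits within the worked lines — a single rounding produces each reported value. All derived quantities, including the four compositions, glass mass, ignition loss, the yield, the totals, are computed starting from the weights at 322.1 t of glass in exact precision, as they appear in either problem or answer.
Per-material ignition loss:
  anhydrous borax: 74.01 × 0 = 0 t
  sand: 163.0 × 0.002000 = 0.3260 t
  dense soda ash: 61.66 × 0.4181 = 25.78 t
  Na-feldspar: 50.16 × 0.01290 = 0.6471 t
Total LOI = 26.75 t
Glass = batch − LOI = 348.8 − 26.75 = 322.1 t

LOI loss = 26.75 t; glass = 322.1 t; yield = 92.33%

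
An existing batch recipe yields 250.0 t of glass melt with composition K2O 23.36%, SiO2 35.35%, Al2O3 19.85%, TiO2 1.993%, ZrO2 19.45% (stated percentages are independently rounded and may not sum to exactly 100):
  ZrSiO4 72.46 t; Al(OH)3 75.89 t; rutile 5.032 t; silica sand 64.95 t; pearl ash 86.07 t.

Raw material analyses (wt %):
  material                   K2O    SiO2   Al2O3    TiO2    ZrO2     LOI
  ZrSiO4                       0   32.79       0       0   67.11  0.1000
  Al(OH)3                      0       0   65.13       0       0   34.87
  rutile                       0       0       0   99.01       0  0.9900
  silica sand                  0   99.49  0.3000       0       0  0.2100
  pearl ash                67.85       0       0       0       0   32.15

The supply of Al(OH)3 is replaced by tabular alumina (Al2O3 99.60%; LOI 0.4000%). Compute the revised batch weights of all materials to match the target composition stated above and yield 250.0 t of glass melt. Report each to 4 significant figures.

Revised batch per 250.0 t glass melt:
  ZrSiO4: 72.46 t
  tabular alumina: 49.63 t
  rutile: 5.032 t
  silica sand: 64.95 t
  pearl ash: 86.07 t
Total batch = 278.1 t; LOI loss = 28.13 t

Each numeric step runs at full float precision from first step to last. Values along the way appear (rounded to 4 significant digits) when written out. A single rounding yields every reported value. The derived quantities (net glass mass, ignition loss, the five compositions, the yield, the totals) are recomputed at full precision from the weighed amounts on 250.0 t of glass, exactly as printed in question or answer.
Oxide mass targets, per 250.0 t glass melt:
  K2O: 23.36% × 250.0 = 58.40 t
  SiO2: 35.35% × 250.0 = 88.38 t
  Al2O3: 19.85% × 250.0 = 49.62 t
  TiO2: 1.993% × 250.0 = 4.982 t
  ZrO2: 19.45% × 250.0 = 48.62 t
Oxide-by-oxide audit per the reported batch figures, at the basis given (oxide sums agree with the targets inside rounding margins):
  K2O: 86.07·0.6785 = 58.40 t (target 58.40 t)
  SiO2: 72.46·0.3279 + 64.95·0.9949 = 88.38 t (target 88.38 t)
  Al2O3: 49.63·0.9960 + 64.95·0.003000 = 49.63 t (target 49.62 t)
  TiO2: 5.032·0.9901 = 4.982 t (target 4.982 t)
  ZrO2: 72.46·0.6711 = 48.63 t (target 48.62 t)
Consistency of the glass mass: whole batch net of LOI = 250.0 t (targets for the oxides total 250.0 t; stated basis 250.0 t — deltas are rounding alone).
Batch total: Σ batch = 278.1 t; loss to ignition Σ batch·LOI = 28.13 t; yield, glass over the total, = 89.89%.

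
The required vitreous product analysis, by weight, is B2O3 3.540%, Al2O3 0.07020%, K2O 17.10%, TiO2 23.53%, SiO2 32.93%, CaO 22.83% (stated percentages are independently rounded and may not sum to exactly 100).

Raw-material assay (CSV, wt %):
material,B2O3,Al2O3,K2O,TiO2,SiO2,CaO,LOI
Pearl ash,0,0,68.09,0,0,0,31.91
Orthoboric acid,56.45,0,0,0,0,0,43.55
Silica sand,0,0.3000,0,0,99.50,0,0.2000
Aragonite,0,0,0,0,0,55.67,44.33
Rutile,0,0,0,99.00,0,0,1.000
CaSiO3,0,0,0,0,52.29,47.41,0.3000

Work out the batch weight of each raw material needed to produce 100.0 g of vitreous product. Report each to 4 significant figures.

Batch per 100.0 g vitreous product:
  Pearl ash: 25.11 g
  Orthoboric acid: 6.271 g
  Silica sand: 23.40 g
  Aragonite: 25.30 g
  Rutile: 23.77 g
  CaSiO3: 18.45 g
Total batch = 122.3 g; LOI loss = 22.30 g; yield = 81.77%

All internal work maintains full float precision at every stage. Intermediates are shown with 4-significant-figure rounding alongside each step; each reported figure receives exactly one rounding; the derived quantities (totals, the six compositions, yield, net glass mass, LOI) are rebuilt from the batch weights on 100.0 g of glass in exact precision, as they appear in problem or answer.
Target masses of each oxide per 100.0 g vitreous product:
  B2O3: 3.540% × 100.0 = 3.540 g
  Al2O3: 0.07020% × 100.0 = 0.07020 g
  K2O: 17.10% × 100.0 = 17.10 g
  TiO2: 23.53% × 100.0 = 23.53 g
  SiO2: 32.93% × 100.0 = 32.93 g
  CaO: 22.83% × 100.0 = 22.83 g
Verifying the oxide balance per the reported batch figures, per the basis as stated (summed amounts equal target values up to rounding of the answer):
  B2O3: 6.271·0.5645 = 3.540 g (target 3.540 g)
  Al2O3: 23.40·0.003000 = 0.07020 g (target 0.07020 g)
  K2O: 25.11·0.6809 = 17.10 g (target 17.10 g)
  TiO2: 23.77·0.9900 = 23.53 g (target 23.53 g)
  SiO2: 23.40·0.9950 + 18.45·0.5229 = 32.93 g (target 32.93 g)
  CaO: 25.30·0.5567 + 18.45·0.4741 = 22.83 g (target 22.83 g)
Glass-mass closure: whole batch net of LOI = 100.0 g (oxide target masses add up to 100.0 g; against the stated basis, 100.0 g — differing by rounding only).
Total batch = Σ batch = 122.3 g; LOI loss = Σ batch·LOI = 22.30 g; as yield: glass ÷ batch → 81.77%.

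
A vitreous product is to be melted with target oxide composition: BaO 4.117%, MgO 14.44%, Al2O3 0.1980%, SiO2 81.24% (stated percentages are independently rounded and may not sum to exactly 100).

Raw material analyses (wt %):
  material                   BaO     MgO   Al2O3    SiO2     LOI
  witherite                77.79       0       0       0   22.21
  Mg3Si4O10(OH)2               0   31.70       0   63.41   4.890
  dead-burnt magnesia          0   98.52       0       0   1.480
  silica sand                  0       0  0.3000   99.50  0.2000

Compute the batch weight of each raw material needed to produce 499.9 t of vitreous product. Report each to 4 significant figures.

Batch per 499.9 t vitreous product:
  witherite: 26.46 t
  Mg3Si4O10(OH)2: 122.7 t
  dead-burnt magnesia: 33.77 t
  silica sand: 329.9 t
Total batch = 512.8 t; LOI loss = 13.04 t; yield = 97.46%

The working math runs at full float precision throughout — intermediates are printed, rounded to four significant digits, in the printout — exactly one rounding lands on every reported figure. Derived quantities, which include glass mass, ignition loss, the four compositions, the totals, the yield, are rebuilt at exact precision, as quoted within the problem or answer text, starting from the weights at 499.9 t of glass.
Per-oxide target masses for 499.9 t vitreous product:
  BaO: 4.117% × 499.9 = 20.58 t
  MgO: 14.44% × 499.9 = 72.19 t
  Al2O3: 0.1980% × 499.9 = 0.9898 t
  SiO2: 81.24% × 499.9 = 406.1 t
Oxide-by-oxide audit working from each reported weight, for the quoted basis mass (delivered sums recover each target once rounding is allowed for):
  BaO: 26.46·0.7779 = 20.58 t (target 20.58 t)
  MgO: 122.7·0.3170 + 33.77·0.9852 = 72.17 t (target 72.19 t)
  Al2O3: 329.9·0.003000 = 0.9897 t (target 0.9898 t)
  SiO2: 122.7·0.6341 + 329.9·0.9950 = 406.1 t (target 406.1 t)
Glass-mass bookkeeping: batch Σ − ignition loss = 499.8 t (targets for the oxides total 499.9 t; stated basis 499.9 t — rounding explains the deltas).
Total batch = Σ batch = 512.8 t; the LOI term Σ batch·LOI equals 13.04 t; as yield: glass ÷ batch → 97.46%.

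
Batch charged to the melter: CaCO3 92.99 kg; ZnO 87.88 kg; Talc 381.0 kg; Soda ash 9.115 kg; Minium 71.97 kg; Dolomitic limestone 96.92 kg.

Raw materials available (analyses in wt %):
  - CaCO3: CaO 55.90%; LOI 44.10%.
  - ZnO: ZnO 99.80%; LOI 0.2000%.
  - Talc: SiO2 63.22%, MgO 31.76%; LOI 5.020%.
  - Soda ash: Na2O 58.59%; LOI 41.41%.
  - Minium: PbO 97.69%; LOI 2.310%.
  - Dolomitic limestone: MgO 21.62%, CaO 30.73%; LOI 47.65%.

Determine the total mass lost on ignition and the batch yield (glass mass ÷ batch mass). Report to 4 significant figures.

Values along the way are displayed rounded to four significant figures as written. The whole derivation carries exact precision in all steps; exactly one rounding lands on every reported value. The derived quantities, which include the six compositions, net glass mass, yield, totals, ignition loss, are re-derived at exact precision, as set out in the problem or answer text, using the weight values for 627.9 kg of glass.
LOI of each material in turn:
  CaCO3: 92.99 × 0.4410 = 41.01 kg
  ZnO: 87.88 × 0.002000 = 0.1758 kg
  Talc: 381.0 × 0.05020 = 19.13 kg
  Soda ash: 9.115 × 0.4141 = 3.775 kg
  Minium: 71.97 × 0.02310 = 1.663 kg
  Dolomitic limestone: 96.92 × 0.4765 = 46.18 kg
Total LOI = 111.9 kg
Glass = batch − LOI = 739.9 − 111.9 = 627.9 kg

LOI loss = 111.9 kg; glass = 627.9 kg; yield = 84.87%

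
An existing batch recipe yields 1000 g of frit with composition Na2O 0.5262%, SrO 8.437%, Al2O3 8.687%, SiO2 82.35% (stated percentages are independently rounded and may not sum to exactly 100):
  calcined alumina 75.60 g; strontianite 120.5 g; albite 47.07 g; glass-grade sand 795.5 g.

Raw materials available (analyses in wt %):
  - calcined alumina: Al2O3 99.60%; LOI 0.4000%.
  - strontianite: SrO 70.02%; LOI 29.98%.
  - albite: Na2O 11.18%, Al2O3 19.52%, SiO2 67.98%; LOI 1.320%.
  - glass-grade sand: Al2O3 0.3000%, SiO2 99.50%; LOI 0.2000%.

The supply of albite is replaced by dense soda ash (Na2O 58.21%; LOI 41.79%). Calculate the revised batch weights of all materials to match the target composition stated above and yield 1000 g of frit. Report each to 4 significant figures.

Revised batch per 1000 g frit:
  calcined alumina: 84.73 g
  strontianite: 120.5 g
  dense soda ash: 9.040 g
  glass-grade sand: 827.6 g
Total batch = 1042 g; LOI loss = 41.90 g

All internal work maintains full float precision end to end. In-progress results are shown, rounded to four significant digits, as written; exactly one rounding is applied to each reported result. All derived quantities, including glass mass, ignition loss, totals, four oxide percentages, the yield, are re-derived starting from the weights per 1000 g of glass at exact precision, as set out in either problem or answer.
Per-oxide target masses for 1000 g frit:
  Na2O: 0.5262% × 1000 = 5.262 g
  SrO: 8.437% × 1000 = 84.37 g
  Al2O3: 8.687% × 1000 = 86.87 g
  SiO2: 82.35% × 1000 = 823.5 g
Mass-balance tally per oxide on the weights just shown, under the basis named above (summed amounts equal target values inside rounding margins):
  Na2O: 9.040·0.5821 = 5.262 g (target 5.262 g)
  SrO: 120.5·0.7002 = 84.37 g (target 84.37 g)
  Al2O3: 84.73·0.9960 + 827.6·0.003000 = 86.87 g (target 86.87 g)
  SiO2: 827.6·0.9950 = 823.5 g (target 823.5 g)
Glass-mass sanity pass: batch Σ − ignition loss = 1000 g (the Σ of target masses is 1000 g; stated basis 1000 g — deltas are rounding alone).
Total batch = Σ batch = 1042 g; loss to ignition Σ batch·LOI = 41.90 g; yield: glass divided by total = 95.98%.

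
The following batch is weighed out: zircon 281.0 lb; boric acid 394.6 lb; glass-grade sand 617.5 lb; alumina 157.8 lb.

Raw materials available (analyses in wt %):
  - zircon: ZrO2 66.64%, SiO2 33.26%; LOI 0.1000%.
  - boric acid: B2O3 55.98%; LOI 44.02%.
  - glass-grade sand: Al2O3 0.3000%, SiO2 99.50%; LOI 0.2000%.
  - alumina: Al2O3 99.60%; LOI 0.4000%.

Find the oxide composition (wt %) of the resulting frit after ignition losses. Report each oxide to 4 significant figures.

Glass mass = 1275 lb (batch 1451 − LOI 175.9).
Composition: ZrO2 14.69%, B2O3 17.32%, Al2O3 12.47%, SiO2 55.52%

Working values appear, rounded to four significant digits, alongside each step; every computation holds exact precision all the way through; exactly one rounding is applied to every reported number — derived quantities, including the totals, glass mass, the four compositions, ignition loss, yield, are computed from the batch weights per 1275 lb of glass at full precision, precisely as stated by the question or the answer.
Mass of each oxide from the mix:
  ZrO2: 281.0·0.6664 = 187.3 lb
  B2O3: 394.6·0.5598 = 220.9 lb
  Al2O3: 617.5·0.003000 + 157.8·0.9960 = 159.0 lb
  SiO2: 281.0·0.3326 + 617.5·0.9950 = 707.9 lb
LOI: 281.0·0.001000 + 394.6·0.4402 + 617.5·0.002000 + 157.8·0.004000 = 175.9 lb
Glass mass = batch − LOI = 1451 − 175.9 = 1275 lb (consistent with Σ oxide mass)
each oxide over glass, ×100, is wt %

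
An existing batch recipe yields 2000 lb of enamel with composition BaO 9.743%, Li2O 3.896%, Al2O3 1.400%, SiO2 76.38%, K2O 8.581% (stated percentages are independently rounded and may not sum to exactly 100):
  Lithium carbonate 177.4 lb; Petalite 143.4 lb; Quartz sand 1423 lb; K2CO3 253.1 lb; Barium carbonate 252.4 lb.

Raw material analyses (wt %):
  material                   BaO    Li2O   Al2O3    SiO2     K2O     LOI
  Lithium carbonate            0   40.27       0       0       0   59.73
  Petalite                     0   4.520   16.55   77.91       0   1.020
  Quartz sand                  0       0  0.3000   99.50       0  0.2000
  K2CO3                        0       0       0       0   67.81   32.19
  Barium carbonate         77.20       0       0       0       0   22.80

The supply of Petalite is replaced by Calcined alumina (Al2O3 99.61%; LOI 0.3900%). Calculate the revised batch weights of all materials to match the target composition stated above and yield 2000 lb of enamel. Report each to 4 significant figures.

Mid-chain values are printed rounded to 4 significant digits alongside each step — the working math runs at full float precision from start to finish. Each reported number takes exactly one rounding — all derived quantities, which include the yield, LOI, net glass mass, the five compositions, totals, are re-derived in full precision, precisely as stated by either problem or answer, from the batch weights per 2000 lb of glass.
Target oxide masses per 2000 lb enamel:
  BaO: 9.743% × 2000 = 194.9 lb
  Li2O: 3.896% × 2000 = 77.92 lb
  Al2O3: 1.400% × 2000 = 28.00 lb
  SiO2: 76.38% × 2000 = 1528 lb
  K2O: 8.581% × 2000 = 171.6 lb
Sums-versus-targets review from the weights as reported, on the stated basis (summed amounts equal target values within answer rounding):
  BaO: 252.4·0.7720 = 194.9 lb (target 194.9 lb)
  Li2O: 193.5·0.4027 = 77.92 lb (target 77.92 lb)
  Al2O3: 23.49·0.9961 + 1535·0.003000 = 28.00 lb (target 28.00 lb)
  SiO2: 1535·0.9950 = 1527 lb (target 1528 lb)
  K2O: 253.1·0.6781 = 171.6 lb (target 171.6 lb)
Glass-mass closure: Σ batch − LOI loss = 2000 lb (per-oxide target masses sum to 2000 lb; stated basis 2000 lb — deltas are rounding alone).
Batch grand total — Σ batch = 2257 lb; LOI removed, Σ of batch·LOI: 257.8 lb; glass ÷ batch gives a yield of 88.58%.

Revised batch per 2000 lb enamel:
  Lithium carbonate: 193.5 lb
  Calcined alumina: 23.49 lb
  Quartz sand: 1535 lb
  K2CO3: 253.1 lb
  Barium carbonate: 252.4 lb
Total batch = 2257 lb; LOI loss = 257.8 lb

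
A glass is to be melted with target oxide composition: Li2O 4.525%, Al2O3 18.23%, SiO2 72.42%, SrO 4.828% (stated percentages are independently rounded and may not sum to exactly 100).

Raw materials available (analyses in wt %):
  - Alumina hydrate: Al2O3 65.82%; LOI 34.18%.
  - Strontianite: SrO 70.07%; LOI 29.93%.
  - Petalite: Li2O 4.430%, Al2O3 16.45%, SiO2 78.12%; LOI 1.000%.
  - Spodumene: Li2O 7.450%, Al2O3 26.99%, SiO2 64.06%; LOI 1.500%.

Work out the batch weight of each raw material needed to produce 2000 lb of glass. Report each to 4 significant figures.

Batch per 2000 lb glass:
  Alumina hydrate: 45.61 lb
  Strontianite: 137.8 lb
  Petalite: 1674 lb
  Spodumene: 219.1 lb
Total batch = 2077 lb; LOI loss = 76.86 lb; yield = 96.30%

Every computation carries exact precision from start to finish. The intermediate values are rounded to four significant digits when displayed; every reported number is rounded exactly once — derived quantities, which include LOI, yield, net glass mass, the totals, the four compositions, are computed at full float precision, as written in either problem or answer, using the weight values for 2000 lb of glass.
Oxide-by-oxide targets in 2000 lb glass:
  Li2O: 4.525% × 2000 = 90.50 lb
  Al2O3: 18.23% × 2000 = 364.6 lb
  SiO2: 72.42% × 2000 = 1448 lb
  SrO: 4.828% × 2000 = 96.56 lb
Oxide-by-oxide audit given the weights on record, on the stated basis (oxide sums agree with the targets once rounding is allowed for):
  Li2O: 1674·0.04430 + 219.1·0.07450 = 90.48 lb (target 90.50 lb)
  Al2O3: 45.61·0.6582 + 1674·0.1645 + 219.1·0.2699 = 364.5 lb (target 364.6 lb)
  SiO2: 1674·0.7812 + 219.1·0.6406 = 1448 lb (target 1448 lb)
  SrO: 137.8·0.7007 = 96.56 lb (target 96.56 lb)
Glass-mass bookkeeping: net batch after ignition = 2000 lb (the targets, summed, come to 2000 lb; against the stated basis, 2000 lb — a pure rounding effect).
Adding the batch up: Σ batch = 2077 lb; LOI loss = Σ batch·LOI = 76.86 lb; yield, glass over the total, = 96.30%.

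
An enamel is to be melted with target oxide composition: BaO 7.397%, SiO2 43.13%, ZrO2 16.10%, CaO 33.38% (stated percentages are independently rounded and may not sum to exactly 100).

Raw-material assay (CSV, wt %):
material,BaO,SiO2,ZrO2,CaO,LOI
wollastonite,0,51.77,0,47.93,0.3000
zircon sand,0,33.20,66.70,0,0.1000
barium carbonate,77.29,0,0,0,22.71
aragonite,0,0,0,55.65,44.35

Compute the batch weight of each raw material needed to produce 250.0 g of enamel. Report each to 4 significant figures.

The whole derivation maintains exact precision from start to finish; working values are printed, rounded to 4 significant figures, in the working. Every reported number receives exactly one rounding. All derived quantities, which include the totals, LOI, four oxide percentages, yield, net glass mass, are carried at exact precision, as given in problem or answer, from the batch weights on 250.0 g of glass.
Target masses of each oxide per 250.0 g enamel:
  BaO: 7.397% × 250.0 = 18.49 g
  SiO2: 43.13% × 250.0 = 107.8 g
  ZrO2: 16.10% × 250.0 = 40.25 g
  CaO: 33.38% × 250.0 = 83.45 g
A balance pass over the oxides, applying the batch weights above, at the basis given (every target is met by its sum inside rounding margins):
  BaO: 23.93·0.7729 = 18.50 g (target 18.49 g)
  SiO2: 169.6·0.5177 + 60.34·0.3320 = 107.8 g (target 107.8 g)
  ZrO2: 60.34·0.6670 = 40.25 g (target 40.25 g)
  CaO: 169.6·0.4793 + 3.902·0.5565 = 83.46 g (target 83.45 g)
Glass mass check: batch total minus LOI = 250.0 g (targets for the oxides total 250.0 g; basis as stated: 250.0 g — gaps are rounding artifacts).
Adding the batch up: Σ batch = 257.8 g; loss to ignition Σ batch·LOI = 7.734 g; yield = glass ÷ total batch = 97.00%.

Batch per 250.0 g enamel:
  wollastonite: 169.6 g
  zircon sand: 60.34 g
  barium carbonate: 23.93 g
  aragonite: 3.902 g
Total batch = 257.8 g; LOI loss = 7.734 g; yield = 97.00%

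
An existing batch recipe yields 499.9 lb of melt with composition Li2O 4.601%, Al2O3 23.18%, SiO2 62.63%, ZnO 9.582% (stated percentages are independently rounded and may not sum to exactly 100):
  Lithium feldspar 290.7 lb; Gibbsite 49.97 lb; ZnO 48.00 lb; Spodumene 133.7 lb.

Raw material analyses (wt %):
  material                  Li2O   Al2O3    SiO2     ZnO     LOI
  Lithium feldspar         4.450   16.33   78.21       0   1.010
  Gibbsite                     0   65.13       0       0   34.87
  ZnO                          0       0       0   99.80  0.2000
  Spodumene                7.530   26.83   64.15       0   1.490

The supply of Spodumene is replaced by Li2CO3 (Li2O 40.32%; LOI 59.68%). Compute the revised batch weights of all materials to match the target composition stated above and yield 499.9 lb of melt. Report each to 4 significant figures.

Revised batch per 499.9 lb melt:
  Lithium feldspar: 400.3 lb
  Gibbsite: 77.55 lb
  ZnO: 48.00 lb
  Li2CO3: 12.86 lb
Total batch = 538.7 lb; LOI loss = 38.86 lb

Each numeric step keeps full float precision from start to finish — intermediates are shown rounded to 4 significant digits in the printout; a single rounding finalizes every reported figure — all derived quantities are rebuilt in full float precision (totals, LOI, the yield, the four compositions, glass mass) from the weighed amounts per 499.9 lb of glass, as written in the question or the answer.
Oxide-by-oxide targets in 499.9 lb melt:
  Li2O: 4.601% × 499.9 = 23.00 lb
  Al2O3: 23.18% × 499.9 = 115.9 lb
  SiO2: 62.63% × 499.9 = 313.1 lb
  ZnO: 9.582% × 499.9 = 47.90 lb
Verifying the oxide balance per the reported batch figures, relative to the basis at hand (oxide sums agree with the targets up to rounding of the answer):
  Li2O: 400.3·0.04450 + 12.86·0.4032 = 23.00 lb (target 23.00 lb)
  Al2O3: 400.3·0.1633 + 77.55·0.6513 = 115.9 lb (target 115.9 lb)
  SiO2: 400.3·0.7821 = 313.1 lb (target 313.1 lb)
  ZnO: 48.00·0.9980 = 47.90 lb (target 47.90 lb)
Consistency of the glass mass: net batch after ignition = 499.9 lb (the targets, summed, come to 499.9 lb; stated basis 499.9 lb — any gap is answer rounding).
Batch total: Σ batch = 538.7 lb; LOI loss = Σ batch·LOI = 38.86 lb; as yield: glass ÷ batch → 92.79%.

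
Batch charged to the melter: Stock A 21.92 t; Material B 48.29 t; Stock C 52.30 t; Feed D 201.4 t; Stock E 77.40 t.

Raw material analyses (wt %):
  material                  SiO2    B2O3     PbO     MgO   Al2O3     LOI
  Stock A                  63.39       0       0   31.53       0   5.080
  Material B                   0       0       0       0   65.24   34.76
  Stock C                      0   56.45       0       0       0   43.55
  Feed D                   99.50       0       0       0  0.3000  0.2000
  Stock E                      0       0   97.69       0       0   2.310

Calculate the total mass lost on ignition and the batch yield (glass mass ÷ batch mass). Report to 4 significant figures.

LOI loss = 42.87 t; glass = 358.4 t; yield = 89.32%

All internal work holds exact precision at every stage; values along the way are printed (rounded to four significant figures) within the worked lines; every reported value takes exactly one rounding; the derived quantities, which include the yield, totals, net glass mass, the five compositions, ignition loss, are computed at exact precision, as written in either problem or answer, from the weighed amounts per 358.4 t of glass.
LOI of each material in turn:
  Stock A: 21.92 × 0.05080 = 1.114 t
  Material B: 48.29 × 0.3476 = 16.79 t
  Stock C: 52.30 × 0.4355 = 22.78 t
  Feed D: 201.4 × 0.002000 = 0.4028 t
  Stock E: 77.40 × 0.02310 = 1.788 t
Total LOI = 42.87 t
Glass = batch − LOI = 401.3 − 42.87 = 358.4 t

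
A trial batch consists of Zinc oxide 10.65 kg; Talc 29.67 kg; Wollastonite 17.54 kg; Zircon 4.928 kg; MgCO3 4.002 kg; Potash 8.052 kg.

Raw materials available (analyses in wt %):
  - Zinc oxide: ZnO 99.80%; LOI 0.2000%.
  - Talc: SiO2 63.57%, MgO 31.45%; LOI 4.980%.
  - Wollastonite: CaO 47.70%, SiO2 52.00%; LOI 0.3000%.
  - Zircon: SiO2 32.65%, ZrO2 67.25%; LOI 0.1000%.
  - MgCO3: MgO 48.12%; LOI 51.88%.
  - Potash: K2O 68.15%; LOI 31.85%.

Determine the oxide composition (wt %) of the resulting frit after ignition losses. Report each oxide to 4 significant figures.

Glass mass = 68.64 kg (batch 74.84 − LOI 6.197).
Composition: K2O 7.994%, CaO 12.19%, ZnO 15.48%, SiO2 43.11%, MgO 16.40%, ZrO2 4.828%

Working values are displayed rounded to 4 significant digits when written out — the working math runs at full precision through every step — each reported number is rounded exactly once. All derived quantities are re-derived starting from the weights for 68.64 kg of glass in exact precision (net glass mass, yield, totals, the six compositions, ignition loss), as set out in either problem or answer.
Oxide-by-oxide delivered mass:
  K2O: 8.052·0.6815 = 5.487 kg
  CaO: 17.54·0.4770 = 8.367 kg
  ZnO: 10.65·0.9980 = 10.63 kg
  SiO2: 29.67·0.6357 + 17.54·0.5200 + 4.928·0.3265 = 29.59 kg
  MgO: 29.67·0.3145 + 4.002·0.4812 = 11.26 kg
  ZrO2: 4.928·0.6725 = 3.314 kg
LOI: 10.65·0.002000 + 29.67·0.04980 + 17.54·0.003000 + 4.928·0.001000 + 4.002·0.5188 + 8.052·0.3185 = 6.197 kg
Resulting glass, batch − LOI: 74.84 − 6.197 = 68.64 kg (the oxide masses sum to this)
percent share: oxide ÷ glass, ×100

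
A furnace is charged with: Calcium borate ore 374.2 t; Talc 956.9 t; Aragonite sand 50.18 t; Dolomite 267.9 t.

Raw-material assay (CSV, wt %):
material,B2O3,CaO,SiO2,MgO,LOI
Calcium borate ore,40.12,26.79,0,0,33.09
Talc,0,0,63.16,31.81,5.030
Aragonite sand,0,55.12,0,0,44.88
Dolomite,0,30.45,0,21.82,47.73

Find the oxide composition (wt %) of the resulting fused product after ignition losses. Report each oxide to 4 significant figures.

Glass mass = 1327 t (batch 1649 − LOI 322.3).
Composition: B2O3 11.31%, CaO 15.79%, SiO2 45.55%, MgO 27.35%

Each numeric step runs at exact precision from start to finish. Mid-chain values appear (rounded to 4 significant digits) on the page — exactly one rounding is applied to every reported result — all derived quantities, which include four oxide percentages, glass mass, totals, the yield, LOI, are computed at exact precision, exactly as printed in the problem or answer text, using the weight values for 1327 t of glass.
What the batch supplies per oxide:
  B2O3: 374.2·0.4012 = 150.1 t
  CaO: 374.2·0.2679 + 50.18·0.5512 + 267.9·0.3045 = 209.5 t
  SiO2: 956.9·0.6316 = 604.4 t
  MgO: 956.9·0.3181 + 267.9·0.2182 = 362.8 t
LOI: 374.2·0.3309 + 956.9·0.05030 + 50.18·0.4488 + 267.9·0.4773 = 322.3 t
batch − LOI leaves glass = 1649 − 322.3 = 1327 t (= Σ oxide masses)
wt % = 100 × oxide mass / glass mass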